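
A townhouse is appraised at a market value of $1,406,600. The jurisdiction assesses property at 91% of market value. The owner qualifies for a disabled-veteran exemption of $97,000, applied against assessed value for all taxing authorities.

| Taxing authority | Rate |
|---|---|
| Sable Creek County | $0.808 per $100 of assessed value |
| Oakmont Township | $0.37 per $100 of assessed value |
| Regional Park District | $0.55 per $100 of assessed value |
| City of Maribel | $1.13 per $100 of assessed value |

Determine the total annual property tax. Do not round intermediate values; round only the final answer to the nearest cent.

$33,810.31

Assessed value = $1,406,600 × 0.91 = $1,280,006
Taxable value = $1,280,006 − $97,000 = $1,183,006
Sable Creek County: $1,183,006 × 0.00808 = $9,558.68848
Oakmont Township: $1,183,006 × 0.0037 = $4,377.1222
Regional Park District: $1,183,006 × 0.0055 = $6,506.533
City of Maribel: $1,183,006 × 0.0113 = $13,367.9678
Total = $9,558.68848 + $4,377.1222 + $6,506.533 + $13,367.9678 = $33,810.31148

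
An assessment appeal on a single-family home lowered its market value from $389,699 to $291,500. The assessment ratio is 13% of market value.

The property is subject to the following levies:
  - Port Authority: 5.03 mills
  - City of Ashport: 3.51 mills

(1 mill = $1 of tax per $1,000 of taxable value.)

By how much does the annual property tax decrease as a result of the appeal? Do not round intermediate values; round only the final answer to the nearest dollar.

Old assessed value = $389,699 × 0.13 = $50,660.87
New assessed value = $291,500 × 0.13 = $37,895
Combined rate = 0.00503 + 0.00351 = 0.00854
Old tax = $50,660.87 × 0.00854 = $432.6438298
New tax = $37,895 × 0.00854 = $323.6233
Reduction = $432.6438298 − $323.6233 = $109.0205298

$109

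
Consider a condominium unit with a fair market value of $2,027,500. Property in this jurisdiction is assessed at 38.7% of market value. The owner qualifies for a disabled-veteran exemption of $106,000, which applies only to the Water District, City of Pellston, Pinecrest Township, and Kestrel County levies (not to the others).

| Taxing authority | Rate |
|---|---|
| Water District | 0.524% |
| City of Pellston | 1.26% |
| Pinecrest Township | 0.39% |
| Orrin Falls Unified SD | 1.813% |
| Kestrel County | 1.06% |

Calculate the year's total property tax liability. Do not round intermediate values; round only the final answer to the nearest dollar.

Assessed value = $2,027,500 × 0.387 = $784,642.5
Water District: ($784,642.5 − $106,000) × 0.00524 = $678,642.5 × 0.00524 = $3,556.0867
City of Pellston: ($784,642.5 − $106,000) × 0.0126 = $678,642.5 × 0.0126 = $8,550.8955
Pinecrest Township: ($784,642.5 − $106,000) × 0.0039 = $678,642.5 × 0.0039 = $2,646.70575
Orrin Falls Unified SD: $784,642.5 × 0.01813 = $14,225.568525
Kestrel County: ($784,642.5 − $106,000) × 0.0106 = $678,642.5 × 0.0106 = $7,193.6105
Total = $36,172.866975

$36,173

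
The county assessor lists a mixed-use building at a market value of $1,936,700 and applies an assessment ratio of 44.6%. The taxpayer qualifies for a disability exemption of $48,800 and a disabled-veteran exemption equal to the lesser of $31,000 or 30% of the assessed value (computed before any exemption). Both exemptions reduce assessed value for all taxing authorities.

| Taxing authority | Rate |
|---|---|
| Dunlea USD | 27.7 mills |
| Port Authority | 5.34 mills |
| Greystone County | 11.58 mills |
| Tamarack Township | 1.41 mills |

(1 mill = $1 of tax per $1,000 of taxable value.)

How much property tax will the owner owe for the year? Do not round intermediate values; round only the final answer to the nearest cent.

$36,086.06

Assessed value = $1,936,700 × 0.446 = $863,768.2
Disabled-veteran exemption = min($31,000, 30% × $863,768.2) = min($31,000, $259,130.46) = $31,000 (dollar cap binds)
Taxable value = $863,768.2 − $48,800 − $31,000 = $783,968.2
Dunlea USD: $783,968.2 × 0.0277 = $21,715.91914
Port Authority: $783,968.2 × 0.00534 = $4,186.390188
Greystone County: $783,968.2 × 0.01158 = $9,078.351756
Tamarack Township: $783,968.2 × 0.00141 = $1,105.395162
Total = $36,086.056246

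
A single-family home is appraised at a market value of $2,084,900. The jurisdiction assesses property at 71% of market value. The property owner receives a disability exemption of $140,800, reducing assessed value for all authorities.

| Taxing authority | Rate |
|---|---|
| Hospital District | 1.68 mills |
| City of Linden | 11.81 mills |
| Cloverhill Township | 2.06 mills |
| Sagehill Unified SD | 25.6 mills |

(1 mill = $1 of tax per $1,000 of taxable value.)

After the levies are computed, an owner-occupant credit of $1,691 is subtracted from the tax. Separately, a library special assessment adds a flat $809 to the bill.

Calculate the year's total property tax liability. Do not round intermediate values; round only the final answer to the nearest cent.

Assessed value = $2,084,900 × 0.71 = $1,480,279
Taxable value = $1,480,279 − $140,800 = $1,339,479
Hospital District: $1,339,479 × 0.00168 = $2,250.32472
City of Linden: $1,339,479 × 0.01181 = $15,819.24699
Cloverhill Township: $1,339,479 × 0.00206 = $2,759.32674
Sagehill Unified SD: $1,339,479 × 0.0256 = $34,290.6624
Levies subtotal = $55,119.56085
After credit = $55,119.56085 − $1,691 = $53,428.56085
Total = $53,428.56085 + $809 = $54,237.56085

$54,237.56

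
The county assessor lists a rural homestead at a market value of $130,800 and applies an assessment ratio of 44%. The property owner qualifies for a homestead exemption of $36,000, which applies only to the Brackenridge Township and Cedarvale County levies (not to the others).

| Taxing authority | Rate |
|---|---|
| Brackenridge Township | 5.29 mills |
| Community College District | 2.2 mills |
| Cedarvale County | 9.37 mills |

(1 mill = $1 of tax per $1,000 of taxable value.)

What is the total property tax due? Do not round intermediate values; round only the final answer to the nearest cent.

$442.57

Assessed value = $130,800 × 0.44 = $57,552
Brackenridge Township: ($57,552 − $36,000) × 0.00529 = $21,552 × 0.00529 = $114.01008
Community College District: $57,552 × 0.0022 = $126.6144
Cedarvale County: ($57,552 − $36,000) × 0.00937 = $21,552 × 0.00937 = $201.94224
Total = $442.56672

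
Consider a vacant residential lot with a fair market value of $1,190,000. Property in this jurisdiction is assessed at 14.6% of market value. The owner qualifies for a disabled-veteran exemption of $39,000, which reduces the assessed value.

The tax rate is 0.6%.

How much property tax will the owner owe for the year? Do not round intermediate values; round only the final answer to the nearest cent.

$808.44

Assessed value = $1,190,000 × 0.146 = $173,740
Taxable value = $173,740 − $39,000 = $134,740
Tax = $134,740 × 0.006 = $808.44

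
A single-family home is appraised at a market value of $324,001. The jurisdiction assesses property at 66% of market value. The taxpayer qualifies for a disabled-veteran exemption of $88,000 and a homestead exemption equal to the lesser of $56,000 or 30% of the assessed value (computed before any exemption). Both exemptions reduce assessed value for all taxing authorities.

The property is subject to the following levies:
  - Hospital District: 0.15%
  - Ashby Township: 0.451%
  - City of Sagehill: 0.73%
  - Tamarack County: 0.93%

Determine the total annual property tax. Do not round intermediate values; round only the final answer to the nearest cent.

$1,579.10

Assessed value = $324,001 × 0.66 = $213,840.66
Homestead exemption = min($56,000, 30% × $213,840.66) = min($56,000, $64,152.198) = $56,000 (dollar cap binds)
Taxable value = $213,840.66 − $88,000 − $56,000 = $69,840.66
Hospital District: $69,840.66 × 0.0015 = $104.76099
Ashby Township: $69,840.66 × 0.00451 = $314.9813766
City of Sagehill: $69,840.66 × 0.0073 = $509.836818
Tamarack County: $69,840.66 × 0.0093 = $649.518138
Total = $1,579.0973226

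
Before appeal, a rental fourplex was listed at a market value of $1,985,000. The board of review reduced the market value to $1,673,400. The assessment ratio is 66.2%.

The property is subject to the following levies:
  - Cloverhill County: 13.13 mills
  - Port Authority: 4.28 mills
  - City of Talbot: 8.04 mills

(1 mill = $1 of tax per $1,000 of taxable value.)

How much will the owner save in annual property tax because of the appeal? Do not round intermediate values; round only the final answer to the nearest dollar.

$5,250

Old assessed value = $1,985,000 × 0.662 = $1,314,070
New assessed value = $1,673,400 × 0.662 = $1,107,790.8
Combined rate = 0.01313 + 0.00428 + 0.00804 = 0.02545
Old tax = $1,314,070 × 0.02545 = $33,443.0815
New tax = $1,107,790.8 × 0.02545 = $28,193.27586
Reduction = $33,443.0815 − $28,193.27586 = $5,249.80564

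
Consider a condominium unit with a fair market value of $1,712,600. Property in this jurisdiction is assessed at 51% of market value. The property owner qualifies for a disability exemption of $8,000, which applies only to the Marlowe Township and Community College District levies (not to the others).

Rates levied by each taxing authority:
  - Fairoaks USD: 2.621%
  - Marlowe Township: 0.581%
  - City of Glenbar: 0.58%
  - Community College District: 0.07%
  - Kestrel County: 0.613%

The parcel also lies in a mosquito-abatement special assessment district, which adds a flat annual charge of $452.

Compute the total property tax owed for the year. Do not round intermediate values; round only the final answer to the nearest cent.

Assessed value = $1,712,600 × 0.51 = $873,426
Fairoaks USD: $873,426 × 0.02621 = $22,892.49546
Marlowe Township: ($873,426 − $8,000) × 0.00581 = $865,426 × 0.00581 = $5,028.12506
City of Glenbar: $873,426 × 0.0058 = $5,065.8708
Community College District: ($873,426 − $8,000) × 0.0007 = $865,426 × 0.0007 = $605.7982
Kestrel County: $873,426 × 0.00613 = $5,354.10138
Levies subtotal = $38,946.3909
Total = $38,946.3909 + $452 = $39,398.3909

$39,398.39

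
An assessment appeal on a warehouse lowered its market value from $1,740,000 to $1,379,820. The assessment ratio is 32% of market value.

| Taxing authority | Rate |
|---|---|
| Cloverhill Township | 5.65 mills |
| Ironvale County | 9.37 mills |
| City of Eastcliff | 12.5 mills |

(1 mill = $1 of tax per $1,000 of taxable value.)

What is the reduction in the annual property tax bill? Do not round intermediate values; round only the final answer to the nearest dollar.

Old assessed value = $1,740,000 × 0.32 = $556,800
New assessed value = $1,379,820 × 0.32 = $441,542.4
Combined rate = 0.00565 + 0.00937 + 0.0125 = 0.02752
Old tax = $556,800 × 0.02752 = $15,323.136
New tax = $441,542.4 × 0.02752 = $12,151.246848
Reduction = $15,323.136 − $12,151.246848 = $3,171.889152

$3,172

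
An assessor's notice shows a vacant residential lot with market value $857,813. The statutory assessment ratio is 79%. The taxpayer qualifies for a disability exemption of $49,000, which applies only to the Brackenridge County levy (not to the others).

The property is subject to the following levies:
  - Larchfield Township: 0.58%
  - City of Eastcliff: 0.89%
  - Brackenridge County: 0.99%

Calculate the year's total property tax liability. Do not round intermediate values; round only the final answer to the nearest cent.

Assessed value = $857,813 × 0.79 = $677,672.27
Larchfield Township: $677,672.27 × 0.0058 = $3,930.499166
City of Eastcliff: $677,672.27 × 0.0089 = $6,031.283203
Brackenridge County: ($677,672.27 − $49,000) × 0.0099 = $628,672.27 × 0.0099 = $6,223.855473
Total = $16,185.637842

$16,185.64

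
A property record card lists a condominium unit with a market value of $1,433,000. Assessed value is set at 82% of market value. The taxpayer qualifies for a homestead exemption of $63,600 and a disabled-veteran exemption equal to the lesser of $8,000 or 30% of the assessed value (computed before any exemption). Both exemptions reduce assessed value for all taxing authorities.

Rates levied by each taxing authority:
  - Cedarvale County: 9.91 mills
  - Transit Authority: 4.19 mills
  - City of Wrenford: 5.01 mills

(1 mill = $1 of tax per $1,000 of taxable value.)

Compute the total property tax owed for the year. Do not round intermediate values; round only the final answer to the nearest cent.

$21,087.12

Assessed value = $1,433,000 × 0.82 = $1,175,060
Disabled-veteran exemption = min($8,000, 30% × $1,175,060) = min($8,000, $352,518) = $8,000 (dollar cap binds)
Taxable value = $1,175,060 − $63,600 − $8,000 = $1,103,460
Cedarvale County: $1,103,460 × 0.00991 = $10,935.2886
Transit Authority: $1,103,460 × 0.00419 = $4,623.4974
City of Wrenford: $1,103,460 × 0.00501 = $5,528.3346
Total = $21,087.1206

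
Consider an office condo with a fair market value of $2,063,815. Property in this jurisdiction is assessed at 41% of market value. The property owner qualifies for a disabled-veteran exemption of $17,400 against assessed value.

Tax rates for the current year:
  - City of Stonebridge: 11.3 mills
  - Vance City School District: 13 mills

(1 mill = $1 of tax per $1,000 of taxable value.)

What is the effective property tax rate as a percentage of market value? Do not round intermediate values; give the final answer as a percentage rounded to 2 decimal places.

Assessed value = $2,063,815 × 0.41 = $846,164.15
Taxable value = $846,164.15 − $17,400 = $828,764.15
City of Stonebridge: $828,764.15 × 0.0113 = $9,365.034895
Vance City School District: $828,764.15 × 0.013 = $10,773.93395
Total tax = $20,138.968845
Effective rate = $20,138.968845 ÷ $2,063,815 = 0.98% of market value

0.98%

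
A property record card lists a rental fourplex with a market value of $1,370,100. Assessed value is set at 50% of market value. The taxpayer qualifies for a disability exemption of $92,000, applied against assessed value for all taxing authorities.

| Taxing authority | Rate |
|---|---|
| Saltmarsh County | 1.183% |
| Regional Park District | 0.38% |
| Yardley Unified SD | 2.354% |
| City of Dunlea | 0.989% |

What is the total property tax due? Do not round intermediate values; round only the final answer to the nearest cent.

$29,095.03

Assessed value = $1,370,100 × 0.5 = $685,050
Taxable value = $685,050 − $92,000 = $593,050
Saltmarsh County: $593,050 × 0.01183 = $7,015.7815
Regional Park District: $593,050 × 0.0038 = $2,253.59
Yardley Unified SD: $593,050 × 0.02354 = $13,960.397
City of Dunlea: $593,050 × 0.00989 = $5,865.2645
Total = $7,015.7815 + $2,253.59 + $13,960.397 + $5,865.2645 = $29,095.033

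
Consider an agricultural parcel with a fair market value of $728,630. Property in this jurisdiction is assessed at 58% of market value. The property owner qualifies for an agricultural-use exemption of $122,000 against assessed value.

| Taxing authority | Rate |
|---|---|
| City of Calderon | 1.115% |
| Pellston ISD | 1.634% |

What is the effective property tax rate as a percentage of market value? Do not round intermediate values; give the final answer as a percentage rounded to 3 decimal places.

Assessed value = $728,630 × 0.58 = $422,605.4
Taxable value = $422,605.4 − $122,000 = $300,605.4
City of Calderon: $300,605.4 × 0.01115 = $3,351.75021
Pellston ISD: $300,605.4 × 0.01634 = $4,911.892236
Total tax = $8,263.642446
Effective rate = $8,263.642446 ÷ $728,630 = 1.134% of market value

1.134%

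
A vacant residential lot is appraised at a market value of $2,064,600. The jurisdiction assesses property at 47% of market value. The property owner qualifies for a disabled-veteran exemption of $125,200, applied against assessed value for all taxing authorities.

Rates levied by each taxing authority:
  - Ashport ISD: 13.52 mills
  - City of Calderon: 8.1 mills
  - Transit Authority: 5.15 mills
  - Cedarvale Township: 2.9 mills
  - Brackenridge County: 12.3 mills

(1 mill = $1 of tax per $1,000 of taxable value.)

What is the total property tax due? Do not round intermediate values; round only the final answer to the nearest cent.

$35,471.45

Assessed value = $2,064,600 × 0.47 = $970,362
Taxable value = $970,362 − $125,200 = $845,162
Ashport ISD: $845,162 × 0.01352 = $11,426.59024
City of Calderon: $845,162 × 0.0081 = $6,845.8122
Transit Authority: $845,162 × 0.00515 = $4,352.5843
Cedarvale Township: $845,162 × 0.0029 = $2,450.9698
Brackenridge County: $845,162 × 0.0123 = $10,395.4926
Total = $11,426.59024 + $6,845.8122 + $4,352.5843 + $2,450.9698 + $10,395.4926 = $35,471.44914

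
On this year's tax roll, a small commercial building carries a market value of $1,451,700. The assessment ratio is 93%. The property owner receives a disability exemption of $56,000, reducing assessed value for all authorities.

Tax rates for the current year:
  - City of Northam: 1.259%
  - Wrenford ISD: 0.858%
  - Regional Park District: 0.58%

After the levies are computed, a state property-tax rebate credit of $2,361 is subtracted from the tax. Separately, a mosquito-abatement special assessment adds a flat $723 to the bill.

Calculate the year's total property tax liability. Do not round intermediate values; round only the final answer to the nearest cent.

Assessed value = $1,451,700 × 0.93 = $1,350,081
Taxable value = $1,350,081 − $56,000 = $1,294,081
City of Northam: $1,294,081 × 0.01259 = $16,292.47979
Wrenford ISD: $1,294,081 × 0.00858 = $11,103.21498
Regional Park District: $1,294,081 × 0.0058 = $7,505.6698
Levies subtotal = $34,901.36457
After credit = $34,901.36457 − $2,361 = $32,540.36457
Total = $32,540.36457 + $723 = $33,263.36457

$33,263.36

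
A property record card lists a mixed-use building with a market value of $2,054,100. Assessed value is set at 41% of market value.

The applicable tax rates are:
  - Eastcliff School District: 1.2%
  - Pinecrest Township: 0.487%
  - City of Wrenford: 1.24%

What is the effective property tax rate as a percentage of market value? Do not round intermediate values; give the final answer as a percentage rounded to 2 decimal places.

Assessed value = $2,054,100 × 0.41 = $842,181
Eastcliff School District: $842,181 × 0.012 = $10,106.172
Pinecrest Township: $842,181 × 0.00487 = $4,101.42147
City of Wrenford: $842,181 × 0.0124 = $10,443.0444
Total tax = $24,650.63787
Effective rate = $24,650.63787 ÷ $2,054,100 = 1.20% of market value

1.20%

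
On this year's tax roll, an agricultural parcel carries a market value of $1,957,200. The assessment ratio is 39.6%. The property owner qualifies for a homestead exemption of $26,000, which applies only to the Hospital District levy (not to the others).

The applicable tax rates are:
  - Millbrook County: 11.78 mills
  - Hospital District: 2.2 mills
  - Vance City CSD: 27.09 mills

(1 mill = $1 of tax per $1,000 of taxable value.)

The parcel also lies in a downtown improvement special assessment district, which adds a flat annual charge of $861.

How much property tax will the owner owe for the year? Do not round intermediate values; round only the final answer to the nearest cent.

Assessed value = $1,957,200 × 0.396 = $775,051.2
Millbrook County: $775,051.2 × 0.01178 = $9,130.103136
Hospital District: ($775,051.2 − $26,000) × 0.0022 = $749,051.2 × 0.0022 = $1,647.91264
Vance City CSD: $775,051.2 × 0.02709 = $20,996.137008
Levies subtotal = $31,774.152784
Total = $31,774.152784 + $861 = $32,635.152784

$32,635.15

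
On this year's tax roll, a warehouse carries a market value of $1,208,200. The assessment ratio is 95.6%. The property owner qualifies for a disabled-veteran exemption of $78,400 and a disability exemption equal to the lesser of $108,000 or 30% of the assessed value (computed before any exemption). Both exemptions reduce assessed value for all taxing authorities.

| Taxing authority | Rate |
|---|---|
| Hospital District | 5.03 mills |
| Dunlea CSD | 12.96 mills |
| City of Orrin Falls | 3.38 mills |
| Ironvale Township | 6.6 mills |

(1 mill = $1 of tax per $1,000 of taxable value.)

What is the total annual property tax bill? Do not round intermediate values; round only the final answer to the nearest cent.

Assessed value = $1,208,200 × 0.956 = $1,155,039.2
Disability exemption = min($108,000, 30% × $1,155,039.2) = min($108,000, $346,511.76) = $108,000 (dollar cap binds)
Taxable value = $1,155,039.2 − $78,400 − $108,000 = $968,639.2
Hospital District: $968,639.2 × 0.00503 = $4,872.255176
Dunlea CSD: $968,639.2 × 0.01296 = $12,553.564032
City of Orrin Falls: $968,639.2 × 0.00338 = $3,274.000496
Ironvale Township: $968,639.2 × 0.0066 = $6,393.01872
Total = $27,092.838424

$27,092.84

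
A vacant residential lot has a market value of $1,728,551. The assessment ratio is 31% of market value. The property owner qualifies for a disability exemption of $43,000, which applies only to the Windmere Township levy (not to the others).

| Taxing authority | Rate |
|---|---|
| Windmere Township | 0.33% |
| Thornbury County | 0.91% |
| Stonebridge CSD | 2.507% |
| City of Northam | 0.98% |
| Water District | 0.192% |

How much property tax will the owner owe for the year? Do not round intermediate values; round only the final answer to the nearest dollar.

Assessed value = $1,728,551 × 0.31 = $535,850.81
Windmere Township: ($535,850.81 − $43,000) × 0.0033 = $492,850.81 × 0.0033 = $1,626.407673
Thornbury County: $535,850.81 × 0.0091 = $4,876.242371
Stonebridge CSD: $535,850.81 × 0.02507 = $13,433.7798067
City of Northam: $535,850.81 × 0.0098 = $5,251.337938
Water District: $535,850.81 × 0.00192 = $1,028.8335552
Total = $26,216.6013439

$26,217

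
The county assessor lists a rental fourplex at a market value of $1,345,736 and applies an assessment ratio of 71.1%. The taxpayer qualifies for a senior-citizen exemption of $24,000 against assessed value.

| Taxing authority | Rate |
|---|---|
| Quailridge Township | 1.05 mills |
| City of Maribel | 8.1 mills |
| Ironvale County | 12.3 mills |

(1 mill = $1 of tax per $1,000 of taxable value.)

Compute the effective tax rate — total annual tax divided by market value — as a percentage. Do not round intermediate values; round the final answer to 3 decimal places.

1.487%

Assessed value = $1,345,736 × 0.711 = $956,818.296
Taxable value = $956,818.296 − $24,000 = $932,818.296
Quailridge Township: $932,818.296 × 0.00105 = $979.4592108
City of Maribel: $932,818.296 × 0.0081 = $7,555.8281976
Ironvale County: $932,818.296 × 0.0123 = $11,473.6650408
Total tax = $20,008.9524492
Effective rate = $20,008.9524492 ÷ $1,345,736 = 1.487% of market value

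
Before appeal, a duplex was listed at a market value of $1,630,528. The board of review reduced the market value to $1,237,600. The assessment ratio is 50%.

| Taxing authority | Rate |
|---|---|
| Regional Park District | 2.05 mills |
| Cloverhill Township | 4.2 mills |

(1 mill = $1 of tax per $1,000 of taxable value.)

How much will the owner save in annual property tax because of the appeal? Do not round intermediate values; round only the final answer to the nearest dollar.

$1,228

Old assessed value = $1,630,528 × 0.5 = $815,264
New assessed value = $1,237,600 × 0.5 = $618,800
Combined rate = 0.00205 + 0.0042 = 0.00625
Old tax = $815,264 × 0.00625 = $5,095.4
New tax = $618,800 × 0.00625 = $3,867.5
Reduction = $5,095.4 − $3,867.5 = $1,227.9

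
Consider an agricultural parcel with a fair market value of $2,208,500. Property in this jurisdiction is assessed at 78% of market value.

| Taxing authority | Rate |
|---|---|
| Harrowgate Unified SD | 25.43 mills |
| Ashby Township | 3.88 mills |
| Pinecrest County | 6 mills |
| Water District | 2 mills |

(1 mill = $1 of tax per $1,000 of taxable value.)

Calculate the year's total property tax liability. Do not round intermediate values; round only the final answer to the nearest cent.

Assessed value = $2,208,500 × 0.78 = $1,722,630
Harrowgate Unified SD: $1,722,630 × 0.02543 = $43,806.4809
Ashby Township: $1,722,630 × 0.00388 = $6,683.8044
Pinecrest County: $1,722,630 × 0.006 = $10,335.78
Water District: $1,722,630 × 0.002 = $3,445.26
Total = $43,806.4809 + $6,683.8044 + $10,335.78 + $3,445.26 = $64,271.3253

$64,271.33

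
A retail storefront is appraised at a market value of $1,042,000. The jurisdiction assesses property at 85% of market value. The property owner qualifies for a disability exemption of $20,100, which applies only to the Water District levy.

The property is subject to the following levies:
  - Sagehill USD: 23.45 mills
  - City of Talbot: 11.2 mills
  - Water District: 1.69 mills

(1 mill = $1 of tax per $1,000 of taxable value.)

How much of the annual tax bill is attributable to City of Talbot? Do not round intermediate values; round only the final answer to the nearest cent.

$9,919.84

Assessed value = $1,042,000 × 0.85 = $885,700
City of Talbot taxable value = $885,700 (exemption does not apply)
City of Talbot levy = $885,700 × 0.0112 = $9,919.84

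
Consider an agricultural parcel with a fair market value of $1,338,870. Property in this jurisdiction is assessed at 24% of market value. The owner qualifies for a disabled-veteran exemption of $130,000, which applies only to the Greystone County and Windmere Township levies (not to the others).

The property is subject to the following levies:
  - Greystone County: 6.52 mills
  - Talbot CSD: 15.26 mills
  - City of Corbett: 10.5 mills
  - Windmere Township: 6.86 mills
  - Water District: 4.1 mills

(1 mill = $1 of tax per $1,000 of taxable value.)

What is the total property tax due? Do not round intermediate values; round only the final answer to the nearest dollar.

$12,155

Assessed value = $1,338,870 × 0.24 = $321,328.8
Greystone County: ($321,328.8 − $130,000) × 0.00652 = $191,328.8 × 0.00652 = $1,247.463776
Talbot CSD: $321,328.8 × 0.01526 = $4,903.477488
City of Corbett: $321,328.8 × 0.0105 = $3,373.9524
Windmere Township: ($321,328.8 − $130,000) × 0.00686 = $191,328.8 × 0.00686 = $1,312.515568
Water District: $321,328.8 × 0.0041 = $1,317.44808
Total = $12,154.857312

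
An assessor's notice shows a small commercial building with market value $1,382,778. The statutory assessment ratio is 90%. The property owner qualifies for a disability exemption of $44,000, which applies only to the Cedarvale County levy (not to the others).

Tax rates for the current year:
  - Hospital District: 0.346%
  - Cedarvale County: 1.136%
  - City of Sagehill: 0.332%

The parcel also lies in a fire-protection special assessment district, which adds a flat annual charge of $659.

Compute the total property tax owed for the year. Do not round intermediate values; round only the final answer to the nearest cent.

$22,734.39

Assessed value = $1,382,778 × 0.9 = $1,244,500.2
Hospital District: $1,244,500.2 × 0.00346 = $4,305.970692
Cedarvale County: ($1,244,500.2 − $44,000) × 0.01136 = $1,200,500.2 × 0.01136 = $13,637.682272
City of Sagehill: $1,244,500.2 × 0.00332 = $4,131.740664
Levies subtotal = $22,075.393628
Total = $22,075.393628 + $659 = $22,734.393628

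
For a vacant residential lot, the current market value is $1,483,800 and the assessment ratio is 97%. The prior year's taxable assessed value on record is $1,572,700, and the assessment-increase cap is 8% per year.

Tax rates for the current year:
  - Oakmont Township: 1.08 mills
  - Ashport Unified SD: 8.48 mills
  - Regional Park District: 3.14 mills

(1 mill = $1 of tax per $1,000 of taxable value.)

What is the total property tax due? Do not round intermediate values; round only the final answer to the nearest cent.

$18,278.93

Uncapped assessed value = $1,483,800 × 0.97 = $1,439,286
Cap limit = $1,572,700 × 1.08 = $1,698,516
Taxable assessed value = min($1,439,286, $1,698,516) = $1,439,286 (cap does not bind)
Oakmont Township: $1,439,286 × 0.00108 = $1,554.42888
Ashport Unified SD: $1,439,286 × 0.00848 = $12,205.14528
Regional Park District: $1,439,286 × 0.00314 = $4,519.35804
Total = $18,278.9322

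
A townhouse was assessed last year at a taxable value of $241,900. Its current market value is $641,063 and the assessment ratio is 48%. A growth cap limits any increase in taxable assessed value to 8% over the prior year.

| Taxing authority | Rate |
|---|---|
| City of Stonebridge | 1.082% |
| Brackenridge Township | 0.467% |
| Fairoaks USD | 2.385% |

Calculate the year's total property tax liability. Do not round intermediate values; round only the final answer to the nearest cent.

Uncapped assessed value = $641,063 × 0.48 = $307,710.24
Cap limit = $241,900 × 1.08 = $261,252
Taxable assessed value = min($307,710.24, $261,252) = $261,252 (cap binds)
City of Stonebridge: $261,252 × 0.01082 = $2,826.74664
Brackenridge Township: $261,252 × 0.00467 = $1,220.04684
Fairoaks USD: $261,252 × 0.02385 = $6,230.8602
Total = $10,277.65368

$10,277.65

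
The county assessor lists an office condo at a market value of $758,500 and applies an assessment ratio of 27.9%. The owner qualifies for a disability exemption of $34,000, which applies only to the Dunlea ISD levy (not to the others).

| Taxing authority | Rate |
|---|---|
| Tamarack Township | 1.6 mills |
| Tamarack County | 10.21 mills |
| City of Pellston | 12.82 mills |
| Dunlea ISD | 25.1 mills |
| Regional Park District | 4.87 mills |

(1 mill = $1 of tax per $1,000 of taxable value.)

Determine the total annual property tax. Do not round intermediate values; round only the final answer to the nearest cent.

Assessed value = $758,500 × 0.279 = $211,621.5
Tamarack Township: $211,621.5 × 0.0016 = $338.5944
Tamarack County: $211,621.5 × 0.01021 = $2,160.655515
City of Pellston: $211,621.5 × 0.01282 = $2,712.98763
Dunlea ISD: ($211,621.5 − $34,000) × 0.0251 = $177,621.5 × 0.0251 = $4,458.29965
Regional Park District: $211,621.5 × 0.00487 = $1,030.596705
Total = $10,701.1339

$10,701.13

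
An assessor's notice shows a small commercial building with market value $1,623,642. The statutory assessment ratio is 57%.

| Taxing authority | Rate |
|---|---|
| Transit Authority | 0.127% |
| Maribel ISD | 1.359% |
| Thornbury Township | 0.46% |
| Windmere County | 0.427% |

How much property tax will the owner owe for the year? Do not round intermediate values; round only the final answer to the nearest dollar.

Assessed value = $1,623,642 × 0.57 = $925,475.94
Transit Authority: $925,475.94 × 0.00127 = $1,175.3544438
Maribel ISD: $925,475.94 × 0.01359 = $12,577.2180246
Thornbury Township: $925,475.94 × 0.0046 = $4,257.189324
Windmere County: $925,475.94 × 0.00427 = $3,951.7822638
Total = $1,175.3544438 + $12,577.2180246 + $4,257.189324 + $3,951.7822638 = $21,961.5440562

$21,962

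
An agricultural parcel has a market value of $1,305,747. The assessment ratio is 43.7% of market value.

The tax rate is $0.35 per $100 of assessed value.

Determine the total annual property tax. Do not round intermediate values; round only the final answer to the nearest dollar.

Assessed value = $1,305,747 × 0.437 = $570,611.439
Tax = $570,611.439 × 0.0035 = $1,997.1400365

$1,997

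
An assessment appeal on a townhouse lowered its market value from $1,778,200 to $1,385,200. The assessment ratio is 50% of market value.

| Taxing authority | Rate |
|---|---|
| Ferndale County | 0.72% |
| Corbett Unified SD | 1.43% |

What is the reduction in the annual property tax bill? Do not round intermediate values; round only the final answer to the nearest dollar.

$4,225

Old assessed value = $1,778,200 × 0.5 = $889,100
New assessed value = $1,385,200 × 0.5 = $692,600
Combined rate = 0.0072 + 0.0143 = 0.0215
Old tax = $889,100 × 0.0215 = $19,115.65
New tax = $692,600 × 0.0215 = $14,890.9
Reduction = $19,115.65 − $14,890.9 = $4,224.75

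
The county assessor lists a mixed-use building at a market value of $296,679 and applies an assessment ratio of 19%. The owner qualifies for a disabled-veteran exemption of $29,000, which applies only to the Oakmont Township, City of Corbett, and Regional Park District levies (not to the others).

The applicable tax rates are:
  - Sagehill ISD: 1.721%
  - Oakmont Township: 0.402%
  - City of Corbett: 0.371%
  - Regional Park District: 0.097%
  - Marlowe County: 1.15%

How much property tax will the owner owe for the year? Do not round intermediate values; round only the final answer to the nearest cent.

$1,856.46

Assessed value = $296,679 × 0.19 = $56,369.01
Sagehill ISD: $56,369.01 × 0.01721 = $970.1106621
Oakmont Township: ($56,369.01 − $29,000) × 0.00402 = $27,369.01 × 0.00402 = $110.0234202
City of Corbett: ($56,369.01 − $29,000) × 0.00371 = $27,369.01 × 0.00371 = $101.5390271
Regional Park District: ($56,369.01 − $29,000) × 0.00097 = $27,369.01 × 0.00097 = $26.5479397
Marlowe County: $56,369.01 × 0.0115 = $648.243615
Total = $1,856.4646641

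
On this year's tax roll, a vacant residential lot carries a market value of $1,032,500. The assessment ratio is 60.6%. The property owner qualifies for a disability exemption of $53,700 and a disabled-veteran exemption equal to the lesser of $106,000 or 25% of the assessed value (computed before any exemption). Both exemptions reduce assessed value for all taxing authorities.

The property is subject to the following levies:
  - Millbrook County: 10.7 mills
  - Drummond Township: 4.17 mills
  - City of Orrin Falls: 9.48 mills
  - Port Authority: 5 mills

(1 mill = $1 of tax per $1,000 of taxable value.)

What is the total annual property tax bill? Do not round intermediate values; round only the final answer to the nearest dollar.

$13,677

Assessed value = $1,032,500 × 0.606 = $625,695
Disabled-veteran exemption = min($106,000, 25% × $625,695) = min($106,000, $156,423.75) = $106,000 (dollar cap binds)
Taxable value = $625,695 − $53,700 − $106,000 = $465,995
Millbrook County: $465,995 × 0.0107 = $4,986.1465
Drummond Township: $465,995 × 0.00417 = $1,943.19915
City of Orrin Falls: $465,995 × 0.00948 = $4,417.6326
Port Authority: $465,995 × 0.005 = $2,329.975
Total = $13,676.95325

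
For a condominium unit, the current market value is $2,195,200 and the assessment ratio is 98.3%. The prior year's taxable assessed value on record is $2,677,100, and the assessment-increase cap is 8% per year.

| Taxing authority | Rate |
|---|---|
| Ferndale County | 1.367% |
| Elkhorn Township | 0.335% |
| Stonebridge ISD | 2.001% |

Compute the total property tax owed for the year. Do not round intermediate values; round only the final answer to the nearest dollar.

Uncapped assessed value = $2,195,200 × 0.983 = $2,157,881.6
Cap limit = $2,677,100 × 1.08 = $2,891,268
Taxable assessed value = min($2,157,881.6, $2,891,268) = $2,157,881.6 (cap does not bind)
Ferndale County: $2,157,881.6 × 0.01367 = $29,498.241472
Elkhorn Township: $2,157,881.6 × 0.00335 = $7,228.90336
Stonebridge ISD: $2,157,881.6 × 0.02001 = $43,179.210816
Total = $79,906.355648

$79,906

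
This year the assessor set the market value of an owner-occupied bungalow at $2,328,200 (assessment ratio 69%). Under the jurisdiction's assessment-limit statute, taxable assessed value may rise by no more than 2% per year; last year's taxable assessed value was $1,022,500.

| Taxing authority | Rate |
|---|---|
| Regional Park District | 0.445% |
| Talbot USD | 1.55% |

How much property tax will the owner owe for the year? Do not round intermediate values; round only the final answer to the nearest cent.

$20,806.85

Uncapped assessed value = $2,328,200 × 0.69 = $1,606,458
Cap limit = $1,022,500 × 1.02 = $1,042,950
Taxable assessed value = min($1,606,458, $1,042,950) = $1,042,950 (cap binds)
Regional Park District: $1,042,950 × 0.00445 = $4,641.1275
Talbot USD: $1,042,950 × 0.0155 = $16,165.725
Total = $20,806.8525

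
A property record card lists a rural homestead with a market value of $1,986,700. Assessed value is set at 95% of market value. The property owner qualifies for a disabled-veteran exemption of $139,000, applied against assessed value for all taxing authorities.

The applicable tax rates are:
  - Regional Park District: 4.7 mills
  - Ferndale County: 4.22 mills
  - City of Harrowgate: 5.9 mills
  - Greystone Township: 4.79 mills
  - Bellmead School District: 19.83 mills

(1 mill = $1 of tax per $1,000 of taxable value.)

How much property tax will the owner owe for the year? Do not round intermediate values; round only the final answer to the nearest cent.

Assessed value = $1,986,700 × 0.95 = $1,887,365
Taxable value = $1,887,365 − $139,000 = $1,748,365
Regional Park District: $1,748,365 × 0.0047 = $8,217.3155
Ferndale County: $1,748,365 × 0.00422 = $7,378.1003
City of Harrowgate: $1,748,365 × 0.0059 = $10,315.3535
Greystone Township: $1,748,365 × 0.00479 = $8,374.66835
Bellmead School District: $1,748,365 × 0.01983 = $34,670.07795
Total = $8,217.3155 + $7,378.1003 + $10,315.3535 + $8,374.66835 + $34,670.07795 = $68,955.5156

$68,955.52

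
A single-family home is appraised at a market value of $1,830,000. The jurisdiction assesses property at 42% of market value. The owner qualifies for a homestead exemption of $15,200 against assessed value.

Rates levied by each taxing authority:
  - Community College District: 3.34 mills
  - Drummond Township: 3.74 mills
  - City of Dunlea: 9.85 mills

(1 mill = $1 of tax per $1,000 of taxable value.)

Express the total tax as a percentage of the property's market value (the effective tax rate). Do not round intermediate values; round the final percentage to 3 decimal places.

0.697%

Assessed value = $1,830,000 × 0.42 = $768,600
Taxable value = $768,600 − $15,200 = $753,400
Community College District: $753,400 × 0.00334 = $2,516.356
Drummond Township: $753,400 × 0.00374 = $2,817.716
City of Dunlea: $753,400 × 0.00985 = $7,420.99
Total tax = $12,755.062
Effective rate = $12,755.062 ÷ $1,830,000 = 0.697% of market value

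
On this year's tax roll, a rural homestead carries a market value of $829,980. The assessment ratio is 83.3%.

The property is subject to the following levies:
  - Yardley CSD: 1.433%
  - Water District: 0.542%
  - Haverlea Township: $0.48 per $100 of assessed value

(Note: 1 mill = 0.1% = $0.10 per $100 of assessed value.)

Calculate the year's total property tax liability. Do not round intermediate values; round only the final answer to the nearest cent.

Assessed value = $829,980 × 0.833 = $691,373.34
Yardley CSD: $691,373.34 × 0.01433 = $9,907.3799622
Water District: $691,373.34 × 0.00542 = $3,747.2435028
Haverlea Township: $691,373.34 × 0.0048 = $3,318.592032
Total = $16,973.215497

$16,973.22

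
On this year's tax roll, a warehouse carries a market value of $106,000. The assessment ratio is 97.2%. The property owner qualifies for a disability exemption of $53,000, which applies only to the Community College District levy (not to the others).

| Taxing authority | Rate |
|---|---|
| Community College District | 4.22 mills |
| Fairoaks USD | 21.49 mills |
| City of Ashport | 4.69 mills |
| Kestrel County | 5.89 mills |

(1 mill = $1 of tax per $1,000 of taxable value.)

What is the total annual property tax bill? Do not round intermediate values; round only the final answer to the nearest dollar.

$3,515

Assessed value = $106,000 × 0.972 = $103,032
Community College District: ($103,032 − $53,000) × 0.00422 = $50,032 × 0.00422 = $211.13504
Fairoaks USD: $103,032 × 0.02149 = $2,214.15768
City of Ashport: $103,032 × 0.00469 = $483.22008
Kestrel County: $103,032 × 0.00589 = $606.85848
Total = $3,515.37128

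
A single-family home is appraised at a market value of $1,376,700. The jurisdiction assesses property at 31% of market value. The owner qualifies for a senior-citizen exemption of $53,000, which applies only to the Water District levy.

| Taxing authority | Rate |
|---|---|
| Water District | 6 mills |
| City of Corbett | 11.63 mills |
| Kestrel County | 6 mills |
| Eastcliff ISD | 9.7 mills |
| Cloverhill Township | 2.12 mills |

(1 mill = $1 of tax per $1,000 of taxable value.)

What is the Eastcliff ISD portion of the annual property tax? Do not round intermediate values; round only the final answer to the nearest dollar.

Assessed value = $1,376,700 × 0.31 = $426,777
Eastcliff ISD taxable value = $426,777 (exemption does not apply)
Eastcliff ISD levy = $426,777 × 0.0097 = $4,139.7369

$4,140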